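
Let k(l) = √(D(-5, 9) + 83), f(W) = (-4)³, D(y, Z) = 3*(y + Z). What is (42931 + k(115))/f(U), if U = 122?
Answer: -42931/64 - √95/64 ≈ -670.95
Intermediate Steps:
D(y, Z) = 3*Z + 3*y (D(y, Z) = 3*(Z + y) = 3*Z + 3*y)
f(W) = -64
k(l) = √95 (k(l) = √((3*9 + 3*(-5)) + 83) = √((27 - 15) + 83) = √(12 + 83) = √95)
(42931 + k(115))/f(U) = (42931 + √95)/(-64) = (42931 + √95)*(-1/64) = -42931/64 - √95/64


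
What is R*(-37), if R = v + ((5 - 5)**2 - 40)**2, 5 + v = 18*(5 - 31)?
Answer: -41699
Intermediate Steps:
v = -473 (v = -5 + 18*(5 - 31) = -5 + 18*(-26) = -5 - 468 = -473)
R = 1127 (R = -473 + ((5 - 5)**2 - 40)**2 = -473 + (0**2 - 40)**2 = -473 + (0 - 40)**2 = -473 + (-40)**2 = -473 + 1600 = 1127)
R*(-37) = 1127*(-37) = -41699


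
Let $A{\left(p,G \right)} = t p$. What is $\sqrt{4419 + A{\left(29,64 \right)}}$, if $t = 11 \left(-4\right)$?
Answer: $\sqrt{3143} \approx 56.062$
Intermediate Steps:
$t = -44$
$A{\left(p,G \right)} = - 44 p$
$\sqrt{4419 + A{\left(29,64 \right)}} = \sqrt{4419 - 1276} = \sqrt{3143}$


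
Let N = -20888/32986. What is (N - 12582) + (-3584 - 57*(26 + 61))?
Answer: -348425069/16493 ≈ -21126.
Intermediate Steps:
N = -10444/16493 (N = -20888*1/32986 = -10444/16493 ≈ -0.63324)
(N - 12582) + (-3584 - 57*(26 + 61)) = (-10444/16493 - 12582) + (-3584 - 57*(26 + 61)) = -207525370/16493 + (-3584 - 57*87) = -207525370/16493 + (-3584 - 4959) = -207525370/16493 - 8543 = -348425069/16493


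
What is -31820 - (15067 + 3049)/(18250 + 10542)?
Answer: -229044889/7198 ≈ -31821.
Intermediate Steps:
-31820 - (15067 + 3049)/(18250 + 10542) = -31820 - 18116/28792 = -31820 - 1*4529/7198 = -31820 - 4529/7198 = -229044889/7198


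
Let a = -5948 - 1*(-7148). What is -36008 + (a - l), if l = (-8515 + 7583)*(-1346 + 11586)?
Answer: 9508872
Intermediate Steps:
a = 1200 (a = -5948 + 7148 = 1200)
l = -9543680 (l = -932*10240 = -9543680)
-36008 + (a - l) = -36008 + (1200 - 1*(-9543680)) = -36008 + (1200 + 9543680) = -36008 + 9544880 = 9508872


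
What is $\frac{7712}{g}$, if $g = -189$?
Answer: $- \frac{7712}{189} \approx -40.804$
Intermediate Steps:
$\frac{7712}{g} = \frac{7712}{-189} = 7712 \left(- \frac{1}{189}\right) = - \frac{7712}{189}$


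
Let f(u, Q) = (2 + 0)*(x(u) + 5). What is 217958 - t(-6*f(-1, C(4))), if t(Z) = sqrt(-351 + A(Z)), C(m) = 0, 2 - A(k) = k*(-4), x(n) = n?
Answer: 217958 - I*sqrt(541) ≈ 2.1796e+5 - 23.259*I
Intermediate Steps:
A(k) = 2 + 4*k (A(k) = 2 - k*(-4) = 2 - (-4)*k = 2 + 4*k)
f(u, Q) = 10 + 2*u (f(u, Q) = (2 + 0)*(u + 5) = 2*(5 + u) = 10 + 2*u)
t(Z) = sqrt(-349 + 4*Z) (t(Z) = sqrt(-351 + (2 + 4*Z)) = sqrt(-349 + 4*Z))
217958 - t(-6*f(-1, C(4))) = 217958 - sqrt(-349 + 4*(-6*(10 + 2*(-1)))) = 217958 - sqrt(-349 + 4*(-6*(10 - 2))) = 217958 - sqrt(-349 + 4*(-6*8)) = 217958 - sqrt(-349 + 4*(-48)) = 217958 - sqrt(-349 - 192) = 217958 - sqrt(-541) = 217958 - I*sqrt(541)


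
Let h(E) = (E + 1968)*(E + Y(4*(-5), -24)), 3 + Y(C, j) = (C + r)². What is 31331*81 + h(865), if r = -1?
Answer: 6229210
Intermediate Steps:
Y(C, j) = -3 + (-1 + C)² (Y(C, j) = -3 + (C - 1)² = -3 + (-1 + C)²)
h(E) = (438 + E)*(1968 + E) (h(E) = (E + 1968)*(E + (-3 + (-1 + 4*(-5))²)) = (1968 + E)*(E + (-3 + (-1 - 20)²)) = (1968 + E)*(E + (-3 + (-21)²)) = (1968 + E)*(E + (-3 + 441)) = (1968 + E)*(E + 438) = (1968 + E)*(438 + E) = (438 + E)*(1968 + E))
31331*81 + h(865) = 31331*81 + (861984 + 865² + 2406*865) = 2537811 + (861984 + 748225 + 2081190) = 2537811 + 3691399 = 6229210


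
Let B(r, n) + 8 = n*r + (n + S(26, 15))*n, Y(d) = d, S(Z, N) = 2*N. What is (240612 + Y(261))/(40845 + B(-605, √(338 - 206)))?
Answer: 9868325937/1634816461 + 277003950*√33/1634816461 ≈ 7.0097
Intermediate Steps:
B(r, n) = -8 + n*r + n*(30 + n) (B(r, n) = -8 + (n*r + (n + 2*15)*n) = -8 + (n*r + (n + 30)*n) = -8 + (n*r + (30 + n)*n) = -8 + (n*r + n*(30 + n)) = -8 + n*r + n*(30 + n))
(240612 + Y(261))/(40845 + B(-605, √(338 - 206))) = (240612 + 261)/(40845 + (-8 + (√(338 - 206))² + 30*√(338 - 206) + √(338 - 206)*(-605))) = 240873/(40845 + (-8 + (√132)² + 30*√132 + √132*(-605))) = 240873/(40845 + (-8 + (2*√33)² + 30*(2*√33) + (2*√33)*(-605))) = 240873/(40845 + (-8 + 132 + 60*√33 - 1210*√33)) = 240873/(40845 + (124 - 1150*√33)) = 240873/(40969 - 1150*√33)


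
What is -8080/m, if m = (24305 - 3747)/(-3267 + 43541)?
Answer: -162706960/10279 ≈ -15829.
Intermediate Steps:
m = 10279/20137 (m = 20558/40274 = 20558*(1/40274) = 10279/20137 ≈ 0.51045)
-8080/m = -8080/10279/20137 = -8080*20137/10279 = -162706960/10279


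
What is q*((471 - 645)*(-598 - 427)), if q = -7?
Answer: -1248450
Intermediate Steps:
q*((471 - 645)*(-598 - 427)) = -7*(471 - 645)*(-598 - 427) = -(-1218)*(-1025) = -7*178350 = -1248450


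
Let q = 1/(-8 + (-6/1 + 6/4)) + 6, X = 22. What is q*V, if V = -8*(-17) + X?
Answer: 23384/25 ≈ 935.36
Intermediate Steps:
V = 158 (V = -8*(-17) + 22 = 136 + 22 = 158)
q = 148/25 (q = 1/(-8 + (-6*1 + 6*(¼))) + 6 = 1/(-8 + (-6 + 3/2)) + 6 = 1/(-8 - 9/2) + 6 = 1/(-25/2) + 6 = -2/25 + 6 = 148/25 ≈ 5.9200)
q*V = (148/25)*158 = 23384/25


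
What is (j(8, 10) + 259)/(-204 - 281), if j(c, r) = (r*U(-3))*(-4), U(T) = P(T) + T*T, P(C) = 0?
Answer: 101/485 ≈ 0.20825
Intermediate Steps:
U(T) = T² (U(T) = 0 + T*T = 0 + T² = T²)
j(c, r) = -36*r (j(c, r) = (r*(-3)²)*(-4) = (r*9)*(-4) = (9*r)*(-4) = -36*r)
(j(8, 10) + 259)/(-204 - 281) = (-36*10 + 259)/(-204 - 281) = (-360 + 259)/(-485) = -101*(-1/485) = 101/485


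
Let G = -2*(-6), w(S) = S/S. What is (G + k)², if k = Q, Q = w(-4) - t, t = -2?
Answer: 225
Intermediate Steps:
w(S) = 1
Q = 3 (Q = 1 - 1*(-2) = 1 + 2 = 3)
k = 3
G = 12
(G + k)² = (12 + 3)² = 15² = 225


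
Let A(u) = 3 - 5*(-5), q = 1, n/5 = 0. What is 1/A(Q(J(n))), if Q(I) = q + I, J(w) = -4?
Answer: 1/28 ≈ 0.035714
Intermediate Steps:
n = 0 (n = 5*0 = 0)
Q(I) = 1 + I
A(u) = 28 (A(u) = 3 + 25 = 28)
1/A(Q(J(n))) = 1/28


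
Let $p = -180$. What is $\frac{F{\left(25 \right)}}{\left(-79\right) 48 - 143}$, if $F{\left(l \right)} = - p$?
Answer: $- \frac{36}{787} \approx -0.045743$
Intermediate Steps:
$F{\left(l \right)} = 180$ ($F{\left(l \right)} = \left(-1\right) \left(-180\right) = 180$)
$\frac{F{\left(25 \right)}}{\left(-79\right) 48 - 143} = \frac{180}{\left(-79\right) 48 - 143} = \frac{180}{-3792 - 143} = \frac{180}{-3935} = 180 \left(- \frac{1}{3935}\right) = - \frac{36}{787}$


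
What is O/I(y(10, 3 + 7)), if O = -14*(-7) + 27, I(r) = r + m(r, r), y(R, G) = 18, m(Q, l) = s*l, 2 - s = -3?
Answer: 125/108 ≈ 1.1574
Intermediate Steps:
s = 5 (s = 2 - 1*(-3) = 2 + 3 = 5)
m(Q, l) = 5*l
I(r) = 6*r (I(r) = r + 5*r = 6*r)
O = 125 (O = 98 + 27 = 125)
O/I(y(10, 3 + 7)) = 125/((6*18)) = 125/108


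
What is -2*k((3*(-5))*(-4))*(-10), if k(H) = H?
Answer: 1200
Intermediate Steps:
-2*k((3*(-5))*(-4))*(-10) = -2*3*(-5)*(-4)*(-10) = -(-30)*(-4)*(-10) = -2*60*(-10) = -120*(-10) = 1200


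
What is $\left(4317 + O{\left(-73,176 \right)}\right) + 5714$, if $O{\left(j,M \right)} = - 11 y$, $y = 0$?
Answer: $10031$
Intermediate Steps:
$O{\left(j,M \right)} = 0$ ($O{\left(j,M \right)} = \left(-11\right) 0 = 0$)
$\left(4317 + O{\left(-73,176 \right)}\right) + 5714 = \left(4317 + 0\right) + 5714 = 4317 + 5714 = 10031$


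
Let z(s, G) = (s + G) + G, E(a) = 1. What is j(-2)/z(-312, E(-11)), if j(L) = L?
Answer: 1/155 ≈ 0.0064516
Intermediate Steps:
z(s, G) = s + 2*G (z(s, G) = (G + s) + G = s + 2*G)
j(-2)/z(-312, E(-11)) = -2/(-312 + 2*1) = -2/(-312 + 2) = -2/(-310) = -2*(-1/310) = 1/155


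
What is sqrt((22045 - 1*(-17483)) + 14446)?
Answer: sqrt(53974) ≈ 232.32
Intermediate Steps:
sqrt((22045 - 1*(-17483)) + 14446) = sqrt((22045 + 17483) + 14446) = sqrt(39528 + 14446) = sqrt(53974)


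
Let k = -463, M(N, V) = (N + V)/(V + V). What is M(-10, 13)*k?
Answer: -1389/26 ≈ -53.423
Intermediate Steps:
M(N, V) = (N + V)/(2*V) (M(N, V) = (N + V)/((2*V)) = (N + V)*(1/(2*V)) = (N + V)/(2*V))
M(-10, 13)*k = ((½)*(-10 + 13)/13)*(-463) = ((½)*(1/13)*3)*(-463) = (3/26)*(-463) = -1389/26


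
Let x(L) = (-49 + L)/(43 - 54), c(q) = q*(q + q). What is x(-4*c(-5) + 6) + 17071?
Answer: 188024/11 ≈ 17093.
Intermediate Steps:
c(q) = 2*q² (c(q) = q*(2*q) = 2*q²)
x(L) = 49/11 - L/11 (x(L) = (-49 + L)/(-11) = (-49 + L)*(-1/11) = 49/11 - L/11)
x(-4*c(-5) + 6) + 17071 = (49/11 - (-8*(-5)² + 6)/11) + 17071 = (49/11 - (-8*25 + 6)/11) + 17071 = (49/11 - (-4*50 + 6)/11) + 17071 = (49/11 - (-200 + 6)/11) + 17071 = (49/11 - 1/11*(-194)) + 17071 = (49/11 + 194/11) + 17071 = 243/11 + 17071 = 188024/11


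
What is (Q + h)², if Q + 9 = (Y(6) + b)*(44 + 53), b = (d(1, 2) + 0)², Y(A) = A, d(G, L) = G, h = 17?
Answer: 471969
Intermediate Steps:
b = 1 (b = (1 + 0)² = 1² = 1)
Q = 670 (Q = -9 + (6 + 1)*(44 + 53) = -9 + 7*97 = -9 + 679 = 670)
(Q + h)² = (670 + 17)² = 687² = 471969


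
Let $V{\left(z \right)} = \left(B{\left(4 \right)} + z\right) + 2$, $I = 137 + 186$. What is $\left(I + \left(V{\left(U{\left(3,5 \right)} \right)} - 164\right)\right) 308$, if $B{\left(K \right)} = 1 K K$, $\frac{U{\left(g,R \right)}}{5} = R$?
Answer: $62216$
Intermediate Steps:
$I = 323$
$U{\left(g,R \right)} = 5 R$
$B{\left(K \right)} = K^{2}$ ($B{\left(K \right)} = K K = K^{2}$)
$V{\left(z \right)} = 18 + z$ ($V{\left(z \right)} = \left(4^{2} + z\right) + 2 = \left(16 + z\right) + 2 = 18 + z$)
$\left(I + \left(V{\left(U{\left(3,5 \right)} \right)} - 164\right)\right) 308 = \left(323 + \left(\left(18 + 5 \cdot 5\right) - 164\right)\right) 308 = \left(323 + \left(\left(18 + 25\right) - 164\right)\right) 308 = \left(323 + \left(43 - 164\right)\right) 308 = \left(323 - 121\right) 308 = 202 \cdot 308 = 62216$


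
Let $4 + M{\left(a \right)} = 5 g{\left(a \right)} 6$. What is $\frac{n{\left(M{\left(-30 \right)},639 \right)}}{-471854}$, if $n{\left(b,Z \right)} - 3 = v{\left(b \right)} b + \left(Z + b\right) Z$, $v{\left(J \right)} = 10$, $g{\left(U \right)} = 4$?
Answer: $- \frac{241804}{235927} \approx -1.0249$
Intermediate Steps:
$M{\left(a \right)} = 116$ ($M{\left(a \right)} = -4 + 5 \cdot 4 \cdot 6 = -4 + 20 \cdot 6 = -4 + 120 = 116$)
$n{\left(b,Z \right)} = 3 + 10 b + Z \left(Z + b\right)$ ($n{\left(b,Z \right)} = 3 + \left(10 b + \left(Z + b\right) Z\right) = 3 + \left(10 b + Z \left(Z + b\right)\right) = 3 + 10 b + Z \left(Z + b\right)$)
$\frac{n{\left(M{\left(-30 \right)},639 \right)}}{-471854} = \frac{3 + 639^{2} + 10 \cdot 116 + 639 \cdot 116}{-471854} = \left(3 + 408321 + 1160 + 74124\right) \left(- \frac{1}{471854}\right) = 483608 \left(- \frac{1}{471854}\right) = - \frac{241804}{235927}$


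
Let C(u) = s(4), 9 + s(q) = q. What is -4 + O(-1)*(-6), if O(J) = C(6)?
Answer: 26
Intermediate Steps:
s(q) = -9 + q
C(u) = -5 (C(u) = -9 + 4 = -5)
O(J) = -5
-4 + O(-1)*(-6) = -4 - 5*(-6) = -4 + 30 = 26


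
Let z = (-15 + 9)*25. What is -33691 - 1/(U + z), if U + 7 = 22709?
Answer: -759799433/22552 ≈ -33691.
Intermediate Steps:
z = -150 (z = -6*25 = -150)
U = 22702 (U = -7 + 22709 = 22702)
-33691 - 1/(U + z) = -33691 - 1/(22702 - 150) = -33691 - 1/22552 = -759799433/22552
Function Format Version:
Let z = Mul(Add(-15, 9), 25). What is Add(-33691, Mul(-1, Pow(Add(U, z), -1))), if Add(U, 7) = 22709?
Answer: Rational(-759799433, 22552) ≈ -33691.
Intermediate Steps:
z = -150 (z = Mul(-6, 25) = -150)
U = 22702 (U = Add(-7, 22709) = 22702)
Add(-33691, Mul(-1, Pow(Add(U, z), -1))) = Add(-33691, Mul(-1, Pow(Add(22702, -150), -1))) = Add(-33691, Mul(-1, Pow(22552, -1))) = Add(-33691, Mul(-1, Rational(1, 22552))) = Add(-33691, Rational(-1, 22552)) = Rational(-759799433, 22552)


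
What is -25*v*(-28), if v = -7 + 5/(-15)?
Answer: -15400/3 ≈ -5133.3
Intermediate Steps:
v = -22/3 (v = -7 + 5*(-1/15) = -7 - ⅓ = -22/3 ≈ -7.3333)
-25*v*(-28) = -25*(-22/3)*(-28) = (550/3)*(-28) = -15400/3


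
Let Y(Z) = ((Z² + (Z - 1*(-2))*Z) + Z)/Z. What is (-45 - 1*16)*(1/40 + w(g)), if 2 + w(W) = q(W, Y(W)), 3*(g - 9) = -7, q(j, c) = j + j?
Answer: -83143/120 ≈ -692.86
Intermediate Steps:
Y(Z) = (Z + Z² + Z*(2 + Z))/Z (Y(Z) = ((Z² + (Z + 2)*Z) + Z)/Z = ((Z² + (2 + Z)*Z) + Z)/Z = ((Z² + Z*(2 + Z)) + Z)/Z = (Z + Z² + Z*(2 + Z))/Z)
q(j, c) = 2*j
g = 20/3 (g = 9 + (⅓)*(-7) = 9 - 7/3 = 20/3 ≈ 6.6667)
w(W) = -2 + 2*W
(-45 - 1*16)*(1/40 + w(g)) = (-45 - 1*16)*(1/40 + (-2 + 2*(20/3))) = (-45 - 16)*(1/40 + (-2 + 40/3)) = -61*(1/40 + 34/3) = -61*1363/120 = -83143/120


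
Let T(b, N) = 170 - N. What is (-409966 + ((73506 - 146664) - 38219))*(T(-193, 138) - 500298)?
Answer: 260810177238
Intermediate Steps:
(-409966 + ((73506 - 146664) - 38219))*(T(-193, 138) - 500298) = (-409966 + ((73506 - 146664) - 38219))*((170 - 1*138) - 500298) = (-409966 + (-73158 - 38219))*((170 - 138) - 500298) = (-409966 - 111377)*(32 - 500298) = -521343*(-500266) = 260810177238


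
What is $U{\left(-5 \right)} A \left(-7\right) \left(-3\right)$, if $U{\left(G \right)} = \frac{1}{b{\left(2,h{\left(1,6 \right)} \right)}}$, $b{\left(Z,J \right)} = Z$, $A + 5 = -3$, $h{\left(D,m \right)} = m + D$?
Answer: $-84$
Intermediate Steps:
$h{\left(D,m \right)} = D + m$
$A = -8$ ($A = -5 - 3 = -8$)
$U{\left(G \right)} = \frac{1}{2}$
$U{\left(-5 \right)} A \left(-7\right) \left(-3\right) = \frac{\left(-8\right) \left(-7\right) \left(-3\right)}{2} = \frac{56 \left(-3\right)}{2} = \frac{1}{2} \left(-168\right) = -84$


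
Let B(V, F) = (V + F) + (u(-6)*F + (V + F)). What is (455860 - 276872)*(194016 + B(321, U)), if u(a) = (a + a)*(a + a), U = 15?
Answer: 35233429824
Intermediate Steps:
u(a) = 4*a² (u(a) = (2*a)*(2*a) = 4*a²)
B(V, F) = 2*V + 146*F (B(V, F) = (V + F) + ((4*(-6)²)*F + (V + F)) = (F + V) + ((4*36)*F + (F + V)) = (F + V) + (144*F + (F + V)) = (F + V) + (V + 145*F) = 2*V + 146*F)
(455860 - 276872)*(194016 + B(321, U)) = (455860 - 276872)*(194016 + (2*321 + 146*15)) = 178988*(194016 + (642 + 2190)) = 178988*(194016 + 2832) = 178988*196848 = 35233429824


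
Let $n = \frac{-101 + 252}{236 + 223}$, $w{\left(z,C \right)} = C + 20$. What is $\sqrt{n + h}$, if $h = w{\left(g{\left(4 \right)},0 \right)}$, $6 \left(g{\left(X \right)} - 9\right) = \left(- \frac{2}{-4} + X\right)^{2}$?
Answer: $\frac{\sqrt{475881}}{153} \approx 4.5088$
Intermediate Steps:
$g{\left(X \right)} = 9 + \frac{\left(\frac{1}{2} + X\right)^{2}}{6}$ ($g{\left(X \right)} = 9 + \frac{\left(- \frac{2}{-4} + X\right)^{2}}{6} = 9 + \frac{\left(\left(-2\right) \left(- \frac{1}{4}\right) + X\right)^{2}}{6} = 9 + \frac{\left(\frac{1}{2} + X\right)^{2}}{6}$)
$w{\left(z,C \right)} = 20 + C$
$h = 20$ ($h = 20 + 0 = 20$)
$n = \frac{151}{459} \approx 0.32898$
$\sqrt{n + h} = \sqrt{\frac{151}{459} + 20} = \sqrt{\frac{9331}{459}} = \frac{\sqrt{475881}}{153}$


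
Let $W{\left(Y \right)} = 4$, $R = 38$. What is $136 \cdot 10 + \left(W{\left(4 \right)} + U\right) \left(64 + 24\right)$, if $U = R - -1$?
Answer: $5144$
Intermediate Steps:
$U = 39$ ($U = 38 - -1 = 38 + 1 = 39$)
$136 \cdot 10 + \left(W{\left(4 \right)} + U\right) \left(64 + 24\right) = 136 \cdot 10 + \left(4 + 39\right) \left(64 + 24\right) = 1360 + 43 \cdot 88 = 1360 + 3784 = 5144$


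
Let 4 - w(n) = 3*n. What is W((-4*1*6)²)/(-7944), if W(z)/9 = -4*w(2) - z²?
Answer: 124413/331 ≈ 375.87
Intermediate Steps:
w(n) = 4 - 3*n
W(z) = 72 - 9*z² (W(z) = 9*(-4*(4 - 3*2) - z²) = 9*(-4*(4 - 6) - z²) = 9*(-4*(-2) - z²) = 9*(8 - z²) = 72 - 9*z²)
W((-4*1*6)²)/(-7944) = (72 - 9*((-4*1*6)²)²)/(-7944) = -(72 - 9*((-4*6)²)²)/7944 = -(72 - 9*((-24)²)²)/7944 = -(72 - 9*576²)/7944 = -(72 - 9*331776)/7944 = -(72 - 2985984)/7944 = -1/7944*(-2985912) = 124413/331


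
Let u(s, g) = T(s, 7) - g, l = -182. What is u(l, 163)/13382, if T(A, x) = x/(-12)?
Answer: -1963/160584 ≈ -0.012224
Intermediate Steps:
T(A, x) = -x/12 (T(A, x) = x*(-1/12) = -x/12)
u(s, g) = -7/12 - g (u(s, g) = -1/12*7 - g = -7/12 - g)
u(l, 163)/13382 = (-7/12 - 1*163)/13382 = (-7/12 - 163)*(1/13382) = -1963/12*1/13382 = -1963/160584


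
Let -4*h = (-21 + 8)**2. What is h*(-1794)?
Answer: 151593/2 ≈ 75797.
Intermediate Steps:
h = -169/4 (h = -(-21 + 8)**2/4 = -1/4*(-13)**2 = -1/4*169 = -169/4 ≈ -42.250)
h*(-1794) = -169/4*(-1794) = 151593/2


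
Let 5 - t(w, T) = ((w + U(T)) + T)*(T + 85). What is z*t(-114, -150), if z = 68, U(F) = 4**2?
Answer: -1095820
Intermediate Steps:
U(F) = 16
t(w, T) = 5 - (85 + T)*(16 + T + w) (t(w, T) = 5 - ((w + 16) + T)*(T + 85) = 5 - ((16 + w) + T)*(85 + T) = 5 - (16 + T + w)*(85 + T) = 5 - (85 + T)*(16 + T + w))
z*t(-114, -150) = 68*(-1355 - 1*(-150)**2 - 101*(-150) - 85*(-114) - 1*(-150)*(-114)) = 68*(-1355 - 1*22500 + 15150 + 9690 - 17100) = 68*(-1355 - 22500 + 15150 + 9690 - 17100) = 68*(-16115) = -1095820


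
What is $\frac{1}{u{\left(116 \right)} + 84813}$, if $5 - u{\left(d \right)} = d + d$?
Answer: $\frac{1}{84586} \approx 1.1822 \cdot 10^{-5}$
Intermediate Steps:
$u{\left(d \right)} = 5 - 2 d$ ($u{\left(d \right)} = 5 - \left(d + d\right) = 5 - 2 d$)
$\frac{1}{u{\left(116 \right)} + 84813} = \frac{1}{\left(5 - 232\right) + 84813} = \frac{1}{-227 + 84813} = \frac{1}{84586}$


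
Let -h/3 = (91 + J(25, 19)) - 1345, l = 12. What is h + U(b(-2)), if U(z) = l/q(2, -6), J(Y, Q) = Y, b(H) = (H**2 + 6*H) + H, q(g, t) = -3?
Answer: 3683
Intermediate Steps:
b(H) = H**2 + 7*H
h = 3687 (h = -3*((91 + 25) - 1345) = -3*(116 - 1345) = -3*(-1229) = 3687)
U(z) = -4 (U(z) = 12/(-3) = 12*(-1/3) = -4)
h + U(b(-2)) = 3687 - 4 = 3683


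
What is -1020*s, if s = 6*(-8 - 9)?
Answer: 104040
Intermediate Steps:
s = -102 (s = 6*(-17) = -102)
-1020*s = -1020*(-102) = 104040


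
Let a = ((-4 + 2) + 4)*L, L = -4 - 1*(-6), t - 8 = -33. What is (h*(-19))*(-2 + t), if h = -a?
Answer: -2052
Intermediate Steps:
t = -25 (t = 8 - 33 = -25)
L = 2 (L = -4 + 6 = 2)
a = 4 (a = ((-4 + 2) + 4)*2 = (-2 + 4)*2 = 2*2 = 4)
h = -4 (h = -1*4 = -4)
(h*(-19))*(-2 + t) = (-4*(-19))*(-2 - 25) = 76*(-27) = -2052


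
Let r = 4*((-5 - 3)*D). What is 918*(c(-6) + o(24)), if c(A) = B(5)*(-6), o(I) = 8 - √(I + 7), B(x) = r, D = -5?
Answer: -873936 - 918*√31 ≈ -8.7905e+5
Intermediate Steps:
r = 160 (r = 4*((-5 - 3)*(-5)) = 4*(-8*(-5)) = 4*40 = 160)
B(x) = 160
o(I) = 8 - √(7 + I)
c(A) = -960 (c(A) = 160*(-6) = -960)
918*(c(-6) + o(24)) = 918*(-960 + (8 - √(7 + 24))) = 918*(-960 + (8 - √31)) = 918*(-952 - √31) = -873936 - 918*√31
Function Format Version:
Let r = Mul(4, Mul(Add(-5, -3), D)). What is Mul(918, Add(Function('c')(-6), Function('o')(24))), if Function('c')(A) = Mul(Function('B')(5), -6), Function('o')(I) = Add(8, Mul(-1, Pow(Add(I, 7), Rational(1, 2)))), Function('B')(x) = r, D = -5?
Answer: Add(-873936, Mul(-918, Pow(31, Rational(1, 2)))) ≈ -8.7905e+5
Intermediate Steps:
r = 160 (r = Mul(4, Mul(Add(-5, -3), -5)) = Mul(4, Mul(-8, -5)) = Mul(4, 40) = 160)
Function('B')(x) = 160
Function('o')(I) = Add(8, Mul(-1, Pow(Add(7, I), Rational(1, 2))))
Function('c')(A) = -960 (Function('c')(A) = Mul(160, -6) = -960)
Mul(918, Add(Function('c')(-6), Function('o')(24))) = Mul(918, Add(-960, Add(8, Mul(-1, Pow(Add(7, 24), Rational(1, 2)))))) = Mul(918, Add(-960, Add(8, Mul(-1, Pow(31, Rational(1, 2)))))) = Mul(918, Add(-952, Mul(-1, Pow(31, Rational(1, 2))))) = Add(-873936, Mul(-918, Pow(31, Rational(1, 2))))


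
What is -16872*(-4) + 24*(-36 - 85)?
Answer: 64584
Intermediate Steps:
-16872*(-4) + 24*(-36 - 85) = 67488 + 24*(-121) = 67488 - 2904 = 64584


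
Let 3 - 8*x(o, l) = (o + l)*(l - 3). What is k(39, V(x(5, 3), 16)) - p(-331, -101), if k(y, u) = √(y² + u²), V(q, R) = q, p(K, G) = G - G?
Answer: 3*√10817/8 ≈ 39.002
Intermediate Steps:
x(o, l) = 3/8 - (-3 + l)*(l + o)/8 (x(o, l) = 3/8 - (o + l)*(l - 3)/8 = 3/8 - (l + o)*(-3 + l)/8 = 3/8 - (-3 + l)*(l + o)/8)
p(K, G) = 0
k(y, u) = √(u² + y²)
k(39, V(x(5, 3), 16)) - p(-331, -101) = √((3/8 - ⅛*3² + (3/8)*3 + (3/8)*5 - ⅛*3*5)² + 39²) - 1*0 = √((3/8 - ⅛*9 + 9/8 + 15/8 - 15/8)² + 1521) + 0 = √((3/8 - 9/8 + 9/8 + 15/8 - 15/8)² + 1521) + 0 = √((3/8)² + 1521) + 0 = √(9/64 + 1521) + 0 = √(97353/64) + 0 = 3*√10817/8 + 0 = 3*√10817/8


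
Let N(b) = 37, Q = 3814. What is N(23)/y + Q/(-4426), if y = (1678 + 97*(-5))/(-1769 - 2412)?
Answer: -344619512/2640109 ≈ -130.53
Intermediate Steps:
y = -1193/4181 (y = (1678 - 485)/(-4181) = 1193*(-1/4181) = -1193/4181 ≈ -0.28534)
N(23)/y + Q/(-4426) = 37/(-1193/4181) + 3814/(-4426) = 37*(-4181/1193) + 3814*(-1/4426) = -154697/1193 - 1907/2213 = -344619512/2640109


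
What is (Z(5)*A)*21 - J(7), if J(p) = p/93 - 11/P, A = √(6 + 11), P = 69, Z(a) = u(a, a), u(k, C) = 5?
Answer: 60/713 + 105*√17 ≈ 433.01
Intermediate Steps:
Z(a) = 5
A = √17 ≈ 4.1231
J(p) = -11/69 + p/93 (J(p) = p/93 - 11/69 = -11/69 + p/93)
(Z(5)*A)*21 - J(7) = (5*√17)*21 - (-11/69 + (1/93)*7) = 105*√17 - (-11/69 + 7/93) = 105*√17 - 1*(-60/713) = 105*√17 + 60/713 = 60/713 + 105*√17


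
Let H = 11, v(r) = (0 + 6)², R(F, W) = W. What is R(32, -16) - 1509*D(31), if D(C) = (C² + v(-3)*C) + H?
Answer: -3150808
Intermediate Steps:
v(r) = 36 (v(r) = 6² = 36)
D(C) = 11 + C² + 36*C (D(C) = (C² + 36*C) + 11 = 11 + C² + 36*C)
R(32, -16) - 1509*D(31) = -16 - 1509*(11 + 31² + 36*31) = -16 - 1509*(11 + 961 + 1116) = -16 - 1509*2088 = -16 - 3150792 = -3150808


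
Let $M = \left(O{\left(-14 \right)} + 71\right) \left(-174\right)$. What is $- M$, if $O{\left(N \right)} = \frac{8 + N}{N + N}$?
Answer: $\frac{86739}{7} \approx 12391.0$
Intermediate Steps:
$O{\left(N \right)} = \frac{8 + N}{2 N}$
$M = - \frac{86739}{7}$ ($M = \left(\frac{8 - 14}{2 \left(-14\right)} + 71\right) \left(-174\right) = \left(\frac{1}{2} \left(- \frac{1}{14}\right) \left(-6\right) + 71\right) \left(-174\right) = \left(\frac{3}{14} + 71\right) \left(-174\right) = \frac{997}{14} \left(-174\right) = - \frac{86739}{7} \approx -12391.0$)
$- M = \left(-1\right) \left(- \frac{86739}{7}\right) = \frac{86739}{7}$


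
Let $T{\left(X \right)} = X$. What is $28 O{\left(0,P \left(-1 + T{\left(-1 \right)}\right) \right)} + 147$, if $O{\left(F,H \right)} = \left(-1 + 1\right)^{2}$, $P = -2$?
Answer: $147$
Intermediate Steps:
$O{\left(F,H \right)} = 0$ ($O{\left(F,H \right)} = 0^{2} = 0$)
$28 O{\left(0,P \left(-1 + T{\left(-1 \right)}\right) \right)} + 147 = 28 \cdot 0 + 147 = 0 + 147 = 147$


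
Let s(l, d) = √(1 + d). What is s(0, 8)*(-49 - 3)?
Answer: -156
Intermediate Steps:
s(0, 8)*(-49 - 3) = √(1 + 8)*(-49 - 3) = √9*(-52) = 3*(-52) = -156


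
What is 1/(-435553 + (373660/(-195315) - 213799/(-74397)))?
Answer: -968723337/421929425002450 ≈ -2.2959e-6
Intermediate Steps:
1/(-435553 + (373660/(-195315) - 213799/(-74397))) = 1/(-435553 + (373660*(-1/195315) - 213799*(-1/74397))) = 1/(-435553 + (-74732/39063 + 213799/74397)) = 1/(-435553 + 930597911/968723337) = 1/(-421929425002450/968723337) = -968723337/421929425002450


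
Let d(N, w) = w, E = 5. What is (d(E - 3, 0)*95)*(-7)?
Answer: 0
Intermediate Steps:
(d(E - 3, 0)*95)*(-7) = (0*95)*(-7) = 0*(-7) = 0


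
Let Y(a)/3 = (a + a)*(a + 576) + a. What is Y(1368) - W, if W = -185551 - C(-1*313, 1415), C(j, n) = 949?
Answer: 16146956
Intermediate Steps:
Y(a) = 3*a + 6*a*(576 + a) (Y(a) = 3*((a + a)*(a + 576) + a) = 3*((2*a)*(576 + a) + a) = 3*(2*a*(576 + a) + a) = 3*(a + 2*a*(576 + a)) = 3*a + 6*a*(576 + a))
W = -186500 (W = -185551 - 1*949 = -185551 - 949 = -186500)
Y(1368) - W = 3*1368*(1153 + 2*1368) - 1*(-186500) = 3*1368*(1153 + 2736) + 186500 = 3*1368*3889 + 186500 = 15960456 + 186500 = 16146956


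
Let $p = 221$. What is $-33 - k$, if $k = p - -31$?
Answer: $-285$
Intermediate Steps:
$k = 252$ ($k = 221 - -31 = 221 + 31 = 252$)
$-33 - k = -33 - 252 = -285$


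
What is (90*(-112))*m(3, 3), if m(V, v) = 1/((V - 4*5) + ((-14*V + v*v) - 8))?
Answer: 5040/29 ≈ 173.79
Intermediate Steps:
m(V, v) = 1/(-28 + v**2 - 13*V) (m(V, v) = 1/((V - 20) + ((-14*V + v**2) - 8)) = 1/((-20 + V) + ((v**2 - 14*V) - 8)) = 1/((-20 + V) + (-8 + v**2 - 14*V)) = 1/(-28 + v**2 - 13*V))
(90*(-112))*m(3, 3) = (90*(-112))/(-28 + 3**2 - 13*3) = -10080/(-28 + 9 - 39) = -10080/(-58) = -10080*(-1/58) = 5040/29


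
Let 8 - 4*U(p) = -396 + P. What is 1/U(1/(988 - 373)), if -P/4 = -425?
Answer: -1/324 ≈ -0.0030864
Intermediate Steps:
P = 1700 (P = -4*(-425) = 1700)
U(p) = -324 (U(p) = 2 - (-396 + 1700)/4 = 2 - ¼*1304 = 2 - 326 = -324)
1/U(1/(988 - 373)) = 1/(-324) = -1/324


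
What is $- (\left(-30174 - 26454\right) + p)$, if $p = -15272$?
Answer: $71900$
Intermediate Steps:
$- (\left(-30174 - 26454\right) + p) = - (\left(-30174 - 26454\right) - 15272) = - (-56628 - 15272) = \left(-1\right) \left(-71900\right) = 71900$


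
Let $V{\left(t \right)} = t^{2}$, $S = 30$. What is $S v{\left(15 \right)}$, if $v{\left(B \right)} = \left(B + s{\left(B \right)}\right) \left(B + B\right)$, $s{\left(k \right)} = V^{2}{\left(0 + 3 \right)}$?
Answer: $86400$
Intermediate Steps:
$s{\left(k \right)} = 81$ ($s{\left(k \right)} = \left(\left(0 + 3\right)^{2}\right)^{2} = \left(3^{2}\right)^{2} = 9^{2} = 81$)
$v{\left(B \right)} = 2 B \left(81 + B\right)$ ($v{\left(B \right)} = \left(B + 81\right) \left(B + B\right) = \left(81 + B\right) 2 B = 2 B \left(81 + B\right)$)
$S v{\left(15 \right)} = 30 \cdot 2 \cdot 15 \left(81 + 15\right) = 30 \cdot 2 \cdot 15 \cdot 96 = 30 \cdot 2880 = 86400$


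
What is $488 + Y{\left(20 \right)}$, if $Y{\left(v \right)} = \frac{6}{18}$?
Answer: $\frac{1465}{3} \approx 488.33$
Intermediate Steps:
$Y{\left(v \right)} = \frac{1}{3}$ ($Y{\left(v \right)} = 6 \cdot \frac{1}{18} = \frac{1}{3}$)
$488 + Y{\left(20 \right)} = 488 + \frac{1}{3} = \frac{1465}{3}$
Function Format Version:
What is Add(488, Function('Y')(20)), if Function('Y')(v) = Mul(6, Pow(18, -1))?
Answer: Rational(1465, 3) ≈ 488.33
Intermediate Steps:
Function('Y')(v) = Rational(1, 3) (Function('Y')(v) = Mul(6, Rational(1, 18)) = Rational(1, 3))
Add(488, Function('Y')(20)) = Add(488, Rational(1, 3)) = Rational(1465, 3)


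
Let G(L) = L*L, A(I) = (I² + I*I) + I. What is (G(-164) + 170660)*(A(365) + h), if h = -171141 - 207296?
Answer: -22051595832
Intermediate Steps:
A(I) = I + 2*I² (A(I) = (I² + I²) + I = 2*I² + I = I + 2*I²)
G(L) = L²
h = -378437
(G(-164) + 170660)*(A(365) + h) = ((-164)² + 170660)*(365*(1 + 2*365) - 378437) = (26896 + 170660)*(365*(1 + 730) - 378437) = 197556*(365*731 - 378437) = 197556*(266815 - 378437) = 197556*(-111622) = -22051595832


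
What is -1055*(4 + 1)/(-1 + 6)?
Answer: -1055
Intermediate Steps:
-1055*(4 + 1)/(-1 + 6) = -5275/5 = -1055*1 = -1055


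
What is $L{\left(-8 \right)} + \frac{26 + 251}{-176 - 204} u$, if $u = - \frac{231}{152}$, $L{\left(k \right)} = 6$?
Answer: $\frac{410547}{57760} \approx 7.1078$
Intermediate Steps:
$u = - \frac{231}{152}$ ($u = \left(-231\right) \frac{1}{152} = - \frac{231}{152} \approx -1.5197$)
$L{\left(-8 \right)} + \frac{26 + 251}{-176 - 204} u = 6 + \frac{26 + 251}{-176 - 204} \left(- \frac{231}{152}\right) = 6 + \frac{277}{-380} \left(- \frac{231}{152}\right) = 6 + 277 \left(- \frac{1}{380}\right) \left(- \frac{231}{152}\right) = 6 - - \frac{63987}{57760} = 6 + \frac{63987}{57760} = \frac{410547}{57760}$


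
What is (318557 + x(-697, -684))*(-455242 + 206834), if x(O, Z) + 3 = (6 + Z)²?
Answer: -193320545104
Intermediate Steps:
x(O, Z) = -3 + (6 + Z)²
(318557 + x(-697, -684))*(-455242 + 206834) = (318557 + (-3 + (6 - 684)²))*(-455242 + 206834) = (318557 + (-3 + (-678)²))*(-248408) = (318557 + (-3 + 459684))*(-248408) = (318557 + 459681)*(-248408) = 778238*(-248408) = -193320545104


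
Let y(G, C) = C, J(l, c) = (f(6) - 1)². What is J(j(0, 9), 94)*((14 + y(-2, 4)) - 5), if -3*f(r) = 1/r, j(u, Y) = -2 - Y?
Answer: 4693/324 ≈ 14.485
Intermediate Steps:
f(r) = -1/(3*r)
J(l, c) = 361/324 (J(l, c) = (-⅓/6 - 1)² = (-⅓*⅙ - 1)² = (-1/18 - 1)² = (-19/18)² = 361/324)
J(j(0, 9), 94)*((14 + y(-2, 4)) - 5) = 361*((14 + 4) - 5)/324 = 361*(18 - 5)/324 = (361/324)*13 = 4693/324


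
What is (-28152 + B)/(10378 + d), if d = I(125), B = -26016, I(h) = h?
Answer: -18056/3501 ≈ -5.1574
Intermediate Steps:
d = 125
(-28152 + B)/(10378 + d) = (-28152 - 26016)/(10378 + 125) = -54168/10503 = -54168*1/10503 = -18056/3501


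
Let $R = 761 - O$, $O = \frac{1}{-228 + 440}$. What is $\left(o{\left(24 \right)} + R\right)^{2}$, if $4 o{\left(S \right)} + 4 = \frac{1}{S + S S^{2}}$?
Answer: $\frac{4978146186793681225}{8618780722176} \approx 5.7759 \cdot 10^{5}$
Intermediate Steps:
$O = \frac{1}{212} \approx 0.004717$
$o{\left(S \right)} = -1 + \frac{1}{4 \left(S + S^{3}\right)}$ ($o{\left(S \right)} = -1 + \frac{1}{4 \left(S + S S^{2}\right)} = -1 + \frac{1}{4 \left(S + S^{3}\right)}$)
$R = \frac{161331}{212}$ ($R = 761 - \frac{1}{212} = \frac{161331}{212} \approx 761.0$)
$\left(o{\left(24 \right)} + R\right)^{2} = \left(\frac{\frac{1}{4} - 24 - 24^{3}}{24 \left(1 + 24^{2}\right)} + \frac{161331}{212}\right)^{2} = \left(\frac{\frac{1}{4} - 24 - 13824}{24 \left(1 + 576\right)} + \frac{161331}{212}\right)^{2} = \left(\frac{\frac{1}{4} - 24 - 13824}{24 \cdot 577} + \frac{161331}{212}\right)^{2} = \left(\frac{1}{24} \cdot \frac{1}{577} \left(- \frac{55391}{4}\right) + \frac{161331}{212}\right)^{2} = \left(- \frac{55391}{55392} + \frac{161331}{212}\right)^{2} = \left(\frac{2231175965}{2935776}\right)^{2} = \frac{4978146186793681225}{8618780722176}$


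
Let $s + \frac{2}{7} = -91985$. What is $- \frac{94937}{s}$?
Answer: $\frac{664559}{643897} \approx 1.0321$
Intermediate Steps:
$s = - \frac{643897}{7}$ ($s = - \frac{2}{7} - 91985 = - \frac{643897}{7} \approx -91985.0$)
$- \frac{94937}{s} = - \frac{94937}{- \frac{643897}{7}} = \left(-94937\right) \left(- \frac{7}{643897}\right) = \frac{664559}{643897}$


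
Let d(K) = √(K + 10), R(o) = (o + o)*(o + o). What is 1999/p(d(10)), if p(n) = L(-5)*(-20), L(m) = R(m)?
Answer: -1999/2000 ≈ -0.99950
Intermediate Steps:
R(o) = 4*o² (R(o) = (2*o)*(2*o) = 4*o²)
L(m) = 4*m²
d(K) = √(10 + K)
p(n) = -2000 (p(n) = (4*(-5)²)*(-20) = (4*25)*(-20) = 100*(-20) = -2000)
1999/p(d(10)) = 1999/(-2000) = 1999*(-1/2000) = -1999/2000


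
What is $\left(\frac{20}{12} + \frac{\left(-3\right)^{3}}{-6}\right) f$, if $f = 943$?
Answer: $\frac{34891}{6} \approx 5815.2$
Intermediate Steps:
$\left(\frac{20}{12} + \frac{\left(-3\right)^{3}}{-6}\right) f = \left(\frac{20}{12} + \frac{\left(-3\right)^{3}}{-6}\right) 943 = \left(20 \cdot \frac{1}{12} - - \frac{9}{2}\right) 943 = \left(\frac{5}{3} + \frac{9}{2}\right) 943 = \frac{37}{6} \cdot 943 = \frac{34891}{6}$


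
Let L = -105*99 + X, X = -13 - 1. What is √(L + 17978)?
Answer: 87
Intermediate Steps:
X = -14
L = -10409 (L = -105*99 - 14 = -10395 - 14 = -10409)
√(L + 17978) = √(-10409 + 17978) = √7569 = 87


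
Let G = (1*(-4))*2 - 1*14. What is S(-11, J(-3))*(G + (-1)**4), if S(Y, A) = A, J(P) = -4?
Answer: 84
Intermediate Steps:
G = -22 (G = -4*2 - 14 = -8 - 14 = -22)
S(-11, J(-3))*(G + (-1)**4) = -4*(-22 + (-1)**4) = -4*(-22 + 1) = -4*(-21) = 84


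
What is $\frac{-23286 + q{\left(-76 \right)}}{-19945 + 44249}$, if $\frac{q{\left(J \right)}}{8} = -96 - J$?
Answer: $- \frac{11723}{12152} \approx -0.9647$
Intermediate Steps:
$q{\left(J \right)} = -768 - 8 J$ ($q{\left(J \right)} = 8 \left(-96 - J\right) = -768 - 8 J$)
$\frac{-23286 + q{\left(-76 \right)}}{-19945 + 44249} = \frac{-23286 - 160}{-19945 + 44249} = \frac{-23286 + \left(-768 + 608\right)}{24304} = \left(-23286 - 160\right) \frac{1}{24304} = \left(-23446\right) \frac{1}{24304} = - \frac{11723}{12152}$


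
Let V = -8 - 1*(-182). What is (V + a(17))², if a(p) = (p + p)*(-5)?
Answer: 16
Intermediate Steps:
a(p) = -10*p (a(p) = (2*p)*(-5) = -10*p)
V = 174 (V = -8 + 182 = 174)
(V + a(17))² = (174 - 10*17)² = (174 - 170)² = 4² = 16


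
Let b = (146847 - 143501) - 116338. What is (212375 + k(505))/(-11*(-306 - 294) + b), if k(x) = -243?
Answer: -53033/26598 ≈ -1.9939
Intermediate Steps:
b = -112992 (b = 3346 - 116338 = -112992)
(212375 + k(505))/(-11*(-306 - 294) + b) = (212375 - 243)/(-11*(-306 - 294) - 112992) = 212132/(-11*(-600) - 112992) = 212132/(6600 - 112992) = 212132/(-106392) = 212132*(-1/106392) = -53033/26598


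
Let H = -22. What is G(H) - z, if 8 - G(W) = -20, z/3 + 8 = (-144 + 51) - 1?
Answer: 334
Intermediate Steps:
z = -306 (z = -24 + 3*((-144 + 51) - 1) = -24 + 3*(-93 - 1) = -24 + 3*(-94) = -24 - 282 = -306)
G(W) = 28 (G(W) = 8 - 1*(-20) = 8 + 20 = 28)
G(H) - z = 28 - 1*(-306) = 28 + 306 = 334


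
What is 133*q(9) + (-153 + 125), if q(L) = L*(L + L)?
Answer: 21518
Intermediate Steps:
q(L) = 2*L² (q(L) = L*(2*L) = 2*L²)
133*q(9) + (-153 + 125) = 133*(2*9²) + (-153 + 125) = 133*(2*81) - 28 = 133*162 - 28 = 21546 - 28 = 21518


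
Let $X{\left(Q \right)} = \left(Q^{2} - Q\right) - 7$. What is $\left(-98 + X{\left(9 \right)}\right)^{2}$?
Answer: $1089$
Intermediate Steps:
$X{\left(Q \right)} = -7 + Q^{2} - Q$
$\left(-98 + X{\left(9 \right)}\right)^{2} = \left(-98 - \left(16 - 81\right)\right)^{2} = \left(-98 - -65\right)^{2} = \left(-98 + 65\right)^{2} = \left(-33\right)^{2} = 1089$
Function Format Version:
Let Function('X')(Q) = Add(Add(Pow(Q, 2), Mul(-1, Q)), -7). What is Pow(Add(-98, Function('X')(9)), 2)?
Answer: 1089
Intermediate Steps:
Function('X')(Q) = Add(-7, Pow(Q, 2), Mul(-1, Q))
Pow(Add(-98, Function('X')(9)), 2) = Pow(Add(-98, Add(-7, Pow(9, 2), Mul(-1, 9))), 2) = Pow(Add(-98, Add(-7, 81, -9)), 2) = Pow(Add(-98, 65), 2) = Pow(-33, 2) = 1089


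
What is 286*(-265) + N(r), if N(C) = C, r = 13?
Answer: -75777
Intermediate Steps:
286*(-265) + N(r) = 286*(-265) + 13 = -75790 + 13 = -75777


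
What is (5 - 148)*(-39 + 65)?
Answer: -3718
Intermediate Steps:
(5 - 148)*(-39 + 65) = -143*26 = -3718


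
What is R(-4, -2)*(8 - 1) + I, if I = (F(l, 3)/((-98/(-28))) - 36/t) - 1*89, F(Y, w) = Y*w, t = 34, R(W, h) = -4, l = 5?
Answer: -13539/119 ≈ -113.77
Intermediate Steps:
I = -10207/119 (I = ((5*3)/((-98/(-28))) - 36/34) - 1*89 = (15/((-98*(-1/28))) - 36*1/34) - 89 = (15/(7/2) - 18/17) - 89 = (15*(2/7) - 18/17) - 89 = (30/7 - 18/17) - 89 = 384/119 - 89 = -10207/119 ≈ -85.773)
R(-4, -2)*(8 - 1) + I = -4*(8 - 1) - 10207/119 = -4*7 - 10207/119 = -28 - 10207/119 = -13539/119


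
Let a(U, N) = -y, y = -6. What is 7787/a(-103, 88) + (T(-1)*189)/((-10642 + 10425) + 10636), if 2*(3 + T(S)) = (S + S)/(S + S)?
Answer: 13521653/10419 ≈ 1297.8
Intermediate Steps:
a(U, N) = 6 (a(U, N) = -1*(-6) = 6)
T(S) = -5/2 (T(S) = -3 + ((S + S)/(S + S))/2 = -3 + ((2*S)/((2*S)))/2 = -3 + ((2*S)*(1/(2*S)))/2 = -3 + (1/2)*1 = -3 + 1/2 = -5/2)
7787/a(-103, 88) + (T(-1)*189)/((-10642 + 10425) + 10636) = 7787/6 + (-5/2*189)/((-10642 + 10425) + 10636) = 7787*(1/6) - 945/(2*(-217 + 10636)) = 7787/6 - 945/2/10419 = 7787/6 - 945/2*1/10419 = 7787/6 - 315/6946 = 13521653/10419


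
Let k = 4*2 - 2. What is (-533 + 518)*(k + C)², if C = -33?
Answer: -10935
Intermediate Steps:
k = 6 (k = 8 - 2 = 6)
(-533 + 518)*(k + C)² = (-533 + 518)*(6 - 33)² = -15*(-27)² = -15*729 = -10935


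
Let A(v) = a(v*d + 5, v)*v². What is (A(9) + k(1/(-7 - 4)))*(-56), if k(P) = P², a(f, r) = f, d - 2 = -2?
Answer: -2744336/121 ≈ -22680.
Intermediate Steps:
d = 0 (d = 2 - 2 = 0)
A(v) = 5*v² (A(v) = (v*0 + 5)*v² = (0 + 5)*v² = 5*v²)
(A(9) + k(1/(-7 - 4)))*(-56) = (5*9² + (1/(-7 - 4))²)*(-56) = (5*81 + (1/(-11))²)*(-56) = (405 + (-1/11)²)*(-56) = (405 + 1/121)*(-56) = (49006/121)*(-56) = -2744336/121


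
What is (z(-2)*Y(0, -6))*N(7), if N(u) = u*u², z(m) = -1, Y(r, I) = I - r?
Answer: 2058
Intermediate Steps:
N(u) = u³
(z(-2)*Y(0, -6))*N(7) = -(-6 - 1*0)*7³ = -(-6 + 0)*343 = -1*(-6)*343 = 6*343 = 2058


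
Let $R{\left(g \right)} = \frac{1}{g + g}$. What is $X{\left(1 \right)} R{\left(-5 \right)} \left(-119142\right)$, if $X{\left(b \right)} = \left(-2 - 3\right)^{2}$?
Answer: $297855$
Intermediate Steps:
$R{\left(g \right)} = \frac{1}{2 g}$
$X{\left(b \right)} = 25$ ($X{\left(b \right)} = \left(-5\right)^{2} = 25$)
$X{\left(1 \right)} R{\left(-5 \right)} \left(-119142\right) = 25 \frac{1}{2 \left(-5\right)} \left(-119142\right) = 25 \cdot \frac{1}{2} \left(- \frac{1}{5}\right) \left(-119142\right) = 25 \left(- \frac{1}{10}\right) \left(-119142\right) = \left(- \frac{5}{2}\right) \left(-119142\right) = 297855$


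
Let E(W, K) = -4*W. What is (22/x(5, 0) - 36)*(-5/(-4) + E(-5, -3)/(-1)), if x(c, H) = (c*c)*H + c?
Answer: 1185/2 ≈ 592.50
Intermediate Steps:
x(c, H) = c + H*c² (x(c, H) = c²*H + c = H*c² + c = c + H*c²)
(22/x(5, 0) - 36)*(-5/(-4) + E(-5, -3)/(-1)) = (22/((5*(1 + 0*5))) - 36)*(-5/(-4) - 4*(-5)/(-1)) = (22/((5*(1 + 0))) - 36)*(-5*(-¼) + 20*(-1)) = (22/((5*1)) - 36)*(5/4 - 20) = (22/5 - 36)*(-75/4) = -158/5*(-75/4) = 1185/2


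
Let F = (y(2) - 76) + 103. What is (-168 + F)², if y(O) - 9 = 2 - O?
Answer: 17424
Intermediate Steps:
y(O) = 11 - O (y(O) = 9 + (2 - O) = 11 - O)
F = 36 (F = ((11 - 1*2) - 76) + 103 = ((11 - 2) - 76) + 103 = (9 - 76) + 103 = -67 + 103 = 36)
(-168 + F)² = (-168 + 36)² = (-132)² = 17424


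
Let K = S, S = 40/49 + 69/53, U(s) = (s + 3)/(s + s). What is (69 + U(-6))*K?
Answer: 1523777/10388 ≈ 146.69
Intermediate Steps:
U(s) = (3 + s)/(2*s) (U(s) = (3 + s)/((2*s)) = (3 + s)*(1/(2*s)) = (3 + s)/(2*s))
S = 5501/2597 (S = 40*(1/49) + 69*(1/53) = 40/49 + 69/53 = 5501/2597 ≈ 2.1182)
K = 5501/2597 ≈ 2.1182
(69 + U(-6))*K = (69 + (1/2)*(3 - 6)/(-6))*(5501/2597) = (69 + (1/2)*(-1/6)*(-3))*(5501/2597) = (69 + 1/4)*(5501/2597) = (277/4)*(5501/2597) = 1523777/10388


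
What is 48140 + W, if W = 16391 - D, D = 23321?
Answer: 41210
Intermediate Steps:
W = -6930 (W = 16391 - 1*23321 = 16391 - 23321 = -6930)
48140 + W = 48140 - 6930 = 41210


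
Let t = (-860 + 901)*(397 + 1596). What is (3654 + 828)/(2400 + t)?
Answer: 4482/84113 ≈ 0.053285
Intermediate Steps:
t = 81713 (t = 41*1993 = 81713)
(3654 + 828)/(2400 + t) = (3654 + 828)/(2400 + 81713) = 4482/84113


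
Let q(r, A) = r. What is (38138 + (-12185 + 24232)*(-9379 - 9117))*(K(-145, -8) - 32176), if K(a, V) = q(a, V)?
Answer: 7200574966854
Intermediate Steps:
K(a, V) = a
(38138 + (-12185 + 24232)*(-9379 - 9117))*(K(-145, -8) - 32176) = (38138 + (-12185 + 24232)*(-9379 - 9117))*(-145 - 32176) = (38138 + 12047*(-18496))*(-32321) = (38138 - 222821312)*(-32321) = -222783174*(-32321) = 7200574966854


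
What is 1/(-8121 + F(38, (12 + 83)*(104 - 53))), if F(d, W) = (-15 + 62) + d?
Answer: -1/8036 ≈ -0.00012444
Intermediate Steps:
F(d, W) = 47 + d
1/(-8121 + F(38, (12 + 83)*(104 - 53))) = 1/(-8121 + (47 + 38)) = 1/(-8121 + 85) = 1/(-8036) = -1/8036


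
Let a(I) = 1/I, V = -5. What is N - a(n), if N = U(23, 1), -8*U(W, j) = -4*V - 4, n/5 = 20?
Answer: -201/100 ≈ -2.0100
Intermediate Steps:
n = 100 (n = 5*20 = 100)
U(W, j) = -2 (U(W, j) = -(-4*(-5) - 4)/8 = -(20 - 4)/8 = -1/8*16 = -2)
N = -2
N - a(n) = -2 - 1/100 = -201/100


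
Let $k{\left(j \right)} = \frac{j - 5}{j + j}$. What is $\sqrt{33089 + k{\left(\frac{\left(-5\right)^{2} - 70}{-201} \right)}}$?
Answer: $\frac{\sqrt{297705}}{3} \approx 181.87$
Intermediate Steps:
$k{\left(j \right)} = \frac{-5 + j}{2 j}$
$\sqrt{33089 + k{\left(\frac{\left(-5\right)^{2} - 70}{-201} \right)}} = \sqrt{33089 + \frac{-5 + \frac{\left(-5\right)^{2} - 70}{-201}}{2 \frac{\left(-5\right)^{2} - 70}{-201}}} = \sqrt{33089 + \frac{-5 + \left(25 - 70\right) \left(- \frac{1}{201}\right)}{2 \left(25 - 70\right) \left(- \frac{1}{201}\right)}} = \sqrt{33089 + \frac{-5 - - \frac{15}{67}}{2 \left(\left(-45\right) \left(- \frac{1}{201}\right)\right)}} = \sqrt{33089 + \frac{-5 + \frac{15}{67}}{2 \cdot \frac{15}{67}}} = \sqrt{33089 + \frac{1}{2} \cdot \frac{67}{15} \left(- \frac{320}{67}\right)} = \sqrt{33089 - \frac{32}{3}} = \sqrt{\frac{99235}{3}} = \frac{\sqrt{297705}}{3}$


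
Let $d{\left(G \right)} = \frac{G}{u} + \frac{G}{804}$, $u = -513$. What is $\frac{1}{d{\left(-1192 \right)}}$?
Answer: $\frac{34371}{28906} \approx 1.1891$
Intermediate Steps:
$d{\left(G \right)} = - \frac{97 G}{137484}$ ($d{\left(G \right)} = \frac{G}{-513} + \frac{G}{804} = G \left(- \frac{1}{513}\right) + G \frac{1}{804} = - \frac{G}{513} + \frac{G}{804} = - \frac{97 G}{137484}$)
$\frac{1}{d{\left(-1192 \right)}} = \frac{1}{\left(- \frac{97}{137484}\right) \left(-1192\right)} = \frac{1}{\frac{28906}{34371}} = \frac{34371}{28906}$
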